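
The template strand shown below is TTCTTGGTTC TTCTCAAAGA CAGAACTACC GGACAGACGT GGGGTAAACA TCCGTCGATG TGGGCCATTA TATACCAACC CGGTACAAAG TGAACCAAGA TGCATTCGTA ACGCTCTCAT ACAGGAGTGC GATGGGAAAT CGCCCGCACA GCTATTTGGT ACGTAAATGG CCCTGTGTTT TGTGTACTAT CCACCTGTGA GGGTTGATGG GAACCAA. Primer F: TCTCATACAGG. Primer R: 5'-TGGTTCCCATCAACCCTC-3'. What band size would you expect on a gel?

102 bp

The forward primer matches the template at positions 115–125.
The reverse primer's reverse complement is GAGGGTTGATGGGAACCA, which matches the template at positions 199–216.
Product length = (reverse-primer end) − (forward-primer start) + 1 = 216 − 115 + 1 = 102 bp.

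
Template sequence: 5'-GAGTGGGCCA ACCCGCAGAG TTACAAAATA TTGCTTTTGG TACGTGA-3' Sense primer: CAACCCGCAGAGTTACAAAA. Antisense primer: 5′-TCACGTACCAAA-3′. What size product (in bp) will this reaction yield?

The forward primer matches the template at positions 9–28.
The reverse primer's reverse complement is TTTGGTACGTGA, which matches the template at positions 36–47.
The product runs from position 9 to position 47, so its length is 47 − 9 + 1 = 39 bp.

39 bp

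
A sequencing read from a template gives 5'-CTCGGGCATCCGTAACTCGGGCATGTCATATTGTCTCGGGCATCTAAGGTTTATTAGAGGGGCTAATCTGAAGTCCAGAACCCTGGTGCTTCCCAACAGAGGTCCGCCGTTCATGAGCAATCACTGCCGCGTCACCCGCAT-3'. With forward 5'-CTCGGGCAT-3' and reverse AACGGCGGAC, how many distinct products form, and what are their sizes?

Three products: 111 bp, 96 bp, 77 bp

The forward primer CTCGGGCAT matches the top strand at positions 1–9, 16–24, 35–43.
The reverse primer's reverse complement is GTCCGCCGTT, matching at positions 102–111.
Each forward site pairs with the reverse site to give a product ending at position 111: sizes 111, 96, 77 bp.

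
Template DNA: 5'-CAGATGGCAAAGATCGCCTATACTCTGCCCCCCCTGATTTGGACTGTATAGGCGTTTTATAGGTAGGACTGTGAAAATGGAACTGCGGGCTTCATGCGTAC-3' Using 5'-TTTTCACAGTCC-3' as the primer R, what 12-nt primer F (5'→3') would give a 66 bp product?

5'-GATCGCCTATAC-3'

The reverse primer's reverse complement GGACTGTGAAAA matches the template at positions 66–77, so the product ends at position 77.
A 66 bp product then starts at position 77 − 66 + 1 = 12.
The forward primer is identical to the top strand there: GATCGCCTATAC.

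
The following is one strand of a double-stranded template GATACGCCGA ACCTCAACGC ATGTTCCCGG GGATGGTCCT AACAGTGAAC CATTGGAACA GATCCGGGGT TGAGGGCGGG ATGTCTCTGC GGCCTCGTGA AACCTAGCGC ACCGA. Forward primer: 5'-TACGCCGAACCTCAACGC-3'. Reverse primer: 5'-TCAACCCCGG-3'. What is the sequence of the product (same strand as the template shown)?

The forward primer matches the template at positions 3–20.
Taking the reverse complement of TCAACCCCGG gives CCGGGGTTGA, found at positions 64–73 on the template; the primer anneals here to the top strand with its 3' end pointing upstream.
The product is the template from position 3 through 73 (71 bp).

5'-TACGCCGAACCTCAACGCATGTTCCCGGGGATGGTCCTAACAGTGAACCATTGGAACAGATCCGGGGTTGA-3'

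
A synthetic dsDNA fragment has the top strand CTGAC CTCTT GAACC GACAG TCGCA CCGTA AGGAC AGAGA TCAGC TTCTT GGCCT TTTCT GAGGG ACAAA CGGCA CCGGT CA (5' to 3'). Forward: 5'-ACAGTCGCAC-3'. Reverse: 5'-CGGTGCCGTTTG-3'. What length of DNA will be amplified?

62 bp

Forward primer ACAGTCGCAC is found on the top strand at positions 17–26.
Reverse complement of the reverse primer: CAAACGGCACCG. This occurs on the top strand at positions 67–78.
Amplicon spans positions 17–78: 62 bp.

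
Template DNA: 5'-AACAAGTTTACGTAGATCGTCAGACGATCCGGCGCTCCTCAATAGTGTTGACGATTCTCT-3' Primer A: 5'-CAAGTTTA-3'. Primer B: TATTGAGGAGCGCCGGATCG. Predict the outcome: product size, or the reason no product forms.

Yes — a 42 bp product.

Primer A (CAAGTTTA) matches the top strand at positions 3–10; it acts as a forward primer.
Primer B's reverse complement is CGATCCGGCGCTCCTCAATA, matching the top strand at positions 25–44; it acts as a reverse primer.
The 3' ends face each other across positions 3–44, giving a 42 bp product.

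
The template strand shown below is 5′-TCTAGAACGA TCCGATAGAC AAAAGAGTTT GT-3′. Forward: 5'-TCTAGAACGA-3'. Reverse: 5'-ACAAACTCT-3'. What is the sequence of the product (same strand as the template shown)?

5'-TCTAGAACGATCCGATAGACAAAAGAGTTTGT-3'

Scanning the template, TCTAGAACGA occurs at positions 1–10; this primer anneals to the bottom strand there with its 3' end pointing downstream.
The reverse primer's reverse complement is AGAGTTTGT, which matches the template at positions 24–32.
The product is the template from position 1 through 32 (32 bp).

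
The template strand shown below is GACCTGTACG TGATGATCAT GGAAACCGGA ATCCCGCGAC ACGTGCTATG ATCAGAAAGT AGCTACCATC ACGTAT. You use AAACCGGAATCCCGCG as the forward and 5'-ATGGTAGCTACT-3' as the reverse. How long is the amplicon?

47 bp

Forward primer AAACCGGAATCCCGCG is found on the top strand at positions 23–38.
The reverse primer's reverse complement is AGTAGCTACCAT, which matches the template at positions 58–69.
The product runs from position 23 to position 69, so its length is 69 − 23 + 1 = 47 bp.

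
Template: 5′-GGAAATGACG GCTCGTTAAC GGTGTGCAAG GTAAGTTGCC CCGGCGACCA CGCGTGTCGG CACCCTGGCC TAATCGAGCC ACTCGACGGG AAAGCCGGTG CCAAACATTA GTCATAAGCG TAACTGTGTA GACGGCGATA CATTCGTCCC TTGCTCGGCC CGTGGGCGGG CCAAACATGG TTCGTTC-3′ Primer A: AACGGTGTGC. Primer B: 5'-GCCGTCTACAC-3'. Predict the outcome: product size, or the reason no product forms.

Yes — a 119 bp product.

Primer A (AACGGTGTGC) matches the top strand at positions 18–27; it acts as a forward primer.
Primer B's reverse complement is GTGTAGACGGC, matching the top strand at positions 126–136; it acts as a reverse primer.
The 3' ends face each other across positions 18–136, giving a 119 bp product.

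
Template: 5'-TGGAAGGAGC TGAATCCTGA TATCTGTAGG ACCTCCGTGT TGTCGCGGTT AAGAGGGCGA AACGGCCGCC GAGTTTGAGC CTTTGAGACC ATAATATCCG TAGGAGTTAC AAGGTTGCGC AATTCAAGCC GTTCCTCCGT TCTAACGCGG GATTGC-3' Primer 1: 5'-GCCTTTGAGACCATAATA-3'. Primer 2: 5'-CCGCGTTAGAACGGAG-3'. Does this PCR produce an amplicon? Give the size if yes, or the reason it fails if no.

Primer 1 (GCCTTTGAGACCATAATA) matches the top strand at positions 79–96; it acts as a forward primer.
Primer 2's reverse complement is CTCCGTTCTAACGCGG, matching the top strand at positions 135–150; it acts as a reverse primer.
The 3' ends face each other across positions 79–150, giving a 72 bp product.

Yes — a 72 bp product.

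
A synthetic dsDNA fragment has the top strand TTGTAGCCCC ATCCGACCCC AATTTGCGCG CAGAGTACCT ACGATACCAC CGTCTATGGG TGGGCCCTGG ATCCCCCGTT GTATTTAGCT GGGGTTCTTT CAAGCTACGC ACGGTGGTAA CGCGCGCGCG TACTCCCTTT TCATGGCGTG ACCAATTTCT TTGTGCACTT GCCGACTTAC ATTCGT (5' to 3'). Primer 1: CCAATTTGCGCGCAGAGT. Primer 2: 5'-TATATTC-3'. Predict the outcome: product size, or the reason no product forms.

Primer 2 (TATATTC) does not match the top strand, and its reverse complement GAATATA does not match either.
With no annealing site for primer 2, no amplification occurs.

No product — primer 2 has no binding site in the template.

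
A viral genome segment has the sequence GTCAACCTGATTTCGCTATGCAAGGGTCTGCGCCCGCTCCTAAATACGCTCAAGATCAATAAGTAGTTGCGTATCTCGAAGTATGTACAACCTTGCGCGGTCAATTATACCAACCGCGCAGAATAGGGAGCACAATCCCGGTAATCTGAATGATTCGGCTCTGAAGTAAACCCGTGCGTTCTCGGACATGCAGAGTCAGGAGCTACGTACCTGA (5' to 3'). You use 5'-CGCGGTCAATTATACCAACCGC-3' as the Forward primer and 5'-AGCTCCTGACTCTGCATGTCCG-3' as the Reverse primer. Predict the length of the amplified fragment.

109 bp

Scanning the template, CGCGGTCAATTATACCAACCGC occurs at positions 96–117; this primer anneals to the bottom strand there with its 3' end pointing downstream.
Taking the reverse complement of AGCTCCTGACTCTGCATGTCCG gives CGGACATGCAGAGTCAGGAGCT, found at positions 183–204 on the template; the primer anneals here to the top strand with its 3' end pointing upstream.
Amplicon spans positions 96–204: 109 bp.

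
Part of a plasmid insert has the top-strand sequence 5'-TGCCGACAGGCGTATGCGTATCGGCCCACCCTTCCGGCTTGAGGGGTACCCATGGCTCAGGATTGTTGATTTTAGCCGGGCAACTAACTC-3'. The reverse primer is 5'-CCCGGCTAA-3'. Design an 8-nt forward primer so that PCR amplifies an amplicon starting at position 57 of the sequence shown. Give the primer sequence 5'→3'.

5'-TCAGGATT-3'

The reverse primer's reverse complement TTAGCCGGG matches the template at positions 72–80; the product starts at position 57.
The forward primer is identical to the top strand over positions 57–64: TCAGGATT.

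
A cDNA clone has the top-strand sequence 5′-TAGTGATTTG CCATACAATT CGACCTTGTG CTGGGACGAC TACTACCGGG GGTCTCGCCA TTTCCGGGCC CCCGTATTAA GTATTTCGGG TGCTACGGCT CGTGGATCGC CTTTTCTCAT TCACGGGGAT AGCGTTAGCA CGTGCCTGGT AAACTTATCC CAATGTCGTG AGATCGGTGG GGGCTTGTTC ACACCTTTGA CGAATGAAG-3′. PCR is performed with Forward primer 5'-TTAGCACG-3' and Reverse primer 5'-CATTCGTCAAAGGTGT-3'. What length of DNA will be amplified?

72 bp

The forward primer matches the template at positions 135–142.
Reverse complement of the reverse primer: ACACCTTTGACGAATG. This occurs on the top strand at positions 191–206.
The product runs from position 135 to position 206, so its length is 206 − 135 + 1 = 72 bp.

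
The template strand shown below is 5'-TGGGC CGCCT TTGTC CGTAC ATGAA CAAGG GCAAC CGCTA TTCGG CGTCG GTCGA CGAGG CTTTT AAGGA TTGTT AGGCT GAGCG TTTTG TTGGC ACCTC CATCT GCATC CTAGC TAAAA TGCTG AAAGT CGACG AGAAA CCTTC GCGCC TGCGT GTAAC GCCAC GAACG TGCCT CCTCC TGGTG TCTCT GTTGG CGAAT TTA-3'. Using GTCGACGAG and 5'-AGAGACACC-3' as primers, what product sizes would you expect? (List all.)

140 bp, 62 bp

The forward primer GTCGACGAG matches the top strand at positions 51–59, 129–137.
The reverse primer's reverse complement is GGTGTCTCT, matching at positions 182–190.
Each forward site pairs with the reverse site to give a product ending at position 190: sizes 140, 62 bp.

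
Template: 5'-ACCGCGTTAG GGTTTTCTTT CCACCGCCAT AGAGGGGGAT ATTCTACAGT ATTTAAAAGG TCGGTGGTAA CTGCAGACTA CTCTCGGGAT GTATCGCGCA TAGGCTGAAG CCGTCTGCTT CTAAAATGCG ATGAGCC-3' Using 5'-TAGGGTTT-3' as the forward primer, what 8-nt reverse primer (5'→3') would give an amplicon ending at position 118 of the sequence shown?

5'-GCAGACGG-3'

The forward primer binds at positions 8–15; the product's 3' end on the top strand is position 118.
The reverse primer anneals to the top strand over positions 111–118, i.e. to CCGTCTGC.
Its sequence written 5'→3' is the reverse complement: GCAGACGG.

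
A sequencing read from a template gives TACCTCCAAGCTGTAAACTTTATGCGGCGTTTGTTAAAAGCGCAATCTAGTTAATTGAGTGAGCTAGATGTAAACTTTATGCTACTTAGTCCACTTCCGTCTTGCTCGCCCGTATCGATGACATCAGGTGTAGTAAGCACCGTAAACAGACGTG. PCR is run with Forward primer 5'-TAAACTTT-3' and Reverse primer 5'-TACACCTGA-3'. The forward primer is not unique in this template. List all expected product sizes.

The forward primer TAAACTTT matches the top strand at positions 14–21, 71–78.
The reverse primer's reverse complement is TCAGGTGTA, matching at positions 124–132.
Each forward site pairs with the reverse site to give a product ending at position 132: sizes 119, 62 bp.

119 bp, 62 bp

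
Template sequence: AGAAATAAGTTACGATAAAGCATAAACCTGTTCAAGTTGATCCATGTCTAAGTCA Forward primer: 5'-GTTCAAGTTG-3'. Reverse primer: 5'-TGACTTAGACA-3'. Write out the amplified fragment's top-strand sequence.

Scanning the template, GTTCAAGTTG occurs at positions 30–39; this primer anneals to the bottom strand there with its 3' end pointing downstream.
Reverse complement of the reverse primer: TGTCTAAGTCA. This occurs on the top strand at positions 45–55.
The product is the template from position 30 through 55 (26 bp).

5'-GTTCAAGTTGATCCATGTCTAAGTCA-3'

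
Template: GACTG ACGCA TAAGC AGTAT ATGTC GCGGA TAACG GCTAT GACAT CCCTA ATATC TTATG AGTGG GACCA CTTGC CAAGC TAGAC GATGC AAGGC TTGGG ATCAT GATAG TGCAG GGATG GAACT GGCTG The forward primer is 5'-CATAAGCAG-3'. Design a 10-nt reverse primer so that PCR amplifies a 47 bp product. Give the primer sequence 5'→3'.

The forward primer binds at positions 9–17, so a 47 bp product ends at position 9 + 47 − 1 = 55.
The reverse primer anneals to the top strand over positions 46–55, i.e. to CCCTAATATC.
Its sequence written 5'→3' is the reverse complement: GATATTAGGG.

5'-GATATTAGGG-3'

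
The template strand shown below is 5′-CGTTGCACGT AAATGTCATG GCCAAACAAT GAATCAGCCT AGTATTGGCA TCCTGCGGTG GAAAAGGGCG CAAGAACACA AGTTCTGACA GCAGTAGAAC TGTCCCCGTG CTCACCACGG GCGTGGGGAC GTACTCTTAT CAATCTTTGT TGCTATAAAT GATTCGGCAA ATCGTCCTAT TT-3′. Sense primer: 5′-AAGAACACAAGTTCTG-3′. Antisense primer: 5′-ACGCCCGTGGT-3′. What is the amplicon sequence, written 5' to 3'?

Scanning the template, AAGAACACAAGTTCTG occurs at positions 72–87; this primer anneals to the bottom strand there with its 3' end pointing downstream.
Reverse complement of the reverse primer: ACCACGGGCGT. This occurs on the top strand at positions 114–124.
The product is the template from position 72 through 124 (53 bp).

5'-AAGAACACAAGTTCTGACAGCAGTAGAACTGTCCCCGTGCTCACCACGGGCGT-3'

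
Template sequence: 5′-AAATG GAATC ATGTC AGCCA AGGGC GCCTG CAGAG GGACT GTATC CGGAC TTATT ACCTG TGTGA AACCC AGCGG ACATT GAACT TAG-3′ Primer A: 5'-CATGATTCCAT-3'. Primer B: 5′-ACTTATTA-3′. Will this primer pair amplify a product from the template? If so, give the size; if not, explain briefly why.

No product — the primers' 3' ends point away from each other.

Primer A (CATGATTCCAT) has reverse complement ATGGAATCATG, which matches the top strand at positions 3–13; primer A anneals to the top strand there with its 3' end pointing upstream toward position 3.
Primer B (ACTTATTA) matches the top strand directly at positions 49–56; it anneals to the bottom strand with its 3' end pointing downstream toward position 56.
The 3' ends diverge (primer A extends toward position 1, primer B toward position 88), so the primers never converge on a shared product.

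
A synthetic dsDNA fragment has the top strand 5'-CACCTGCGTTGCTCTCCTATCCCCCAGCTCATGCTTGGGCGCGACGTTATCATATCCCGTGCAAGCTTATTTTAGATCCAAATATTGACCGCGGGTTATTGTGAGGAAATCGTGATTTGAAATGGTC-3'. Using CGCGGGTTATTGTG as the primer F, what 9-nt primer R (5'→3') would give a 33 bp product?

5'-TTTCAAATC-3'

The forward primer binds at positions 90–103, so a 33 bp product ends at position 90 + 33 − 1 = 122.
The reverse primer anneals to the top strand over positions 114–122, i.e. to GATTTGAAA.
Its sequence written 5'→3' is the reverse complement: TTTCAAATC.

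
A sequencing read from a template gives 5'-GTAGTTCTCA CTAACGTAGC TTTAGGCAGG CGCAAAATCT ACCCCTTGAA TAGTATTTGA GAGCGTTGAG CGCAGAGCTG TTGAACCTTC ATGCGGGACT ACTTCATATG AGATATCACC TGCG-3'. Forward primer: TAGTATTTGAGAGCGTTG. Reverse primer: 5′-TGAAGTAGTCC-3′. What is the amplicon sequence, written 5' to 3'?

The forward primer matches the template at positions 51–68.
Reverse complement of the reverse primer: GGACTACTTCA. This occurs on the top strand at positions 96–106.
The product is the template from position 51 through 106 (56 bp).

5'-TAGTATTTGAGAGCGTTGAGCGCAGAGCTGTTGAACCTTCATGCGGGACTACTTCA-3'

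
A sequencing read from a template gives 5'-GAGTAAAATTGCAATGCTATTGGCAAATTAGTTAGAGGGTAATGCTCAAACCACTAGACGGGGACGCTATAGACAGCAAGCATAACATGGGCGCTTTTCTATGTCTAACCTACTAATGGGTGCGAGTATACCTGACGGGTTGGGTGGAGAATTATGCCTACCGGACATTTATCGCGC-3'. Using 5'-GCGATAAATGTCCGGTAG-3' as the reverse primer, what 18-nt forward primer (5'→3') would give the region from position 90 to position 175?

5'-GGCGCTTTTCTATGTCTA-3'

The reverse primer's reverse complement CTACCGGACATTTATCGC matches the template at positions 158–175; the product starts at position 90.
The forward primer is identical to the top strand over positions 90–107: GGCGCTTTTCTATGTCTA.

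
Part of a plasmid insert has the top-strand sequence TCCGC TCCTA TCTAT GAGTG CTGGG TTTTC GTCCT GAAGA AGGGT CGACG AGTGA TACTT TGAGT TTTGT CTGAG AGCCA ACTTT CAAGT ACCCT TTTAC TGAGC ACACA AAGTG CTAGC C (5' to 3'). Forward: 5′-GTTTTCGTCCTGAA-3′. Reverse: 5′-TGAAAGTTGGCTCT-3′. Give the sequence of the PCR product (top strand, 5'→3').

Scanning the template, GTTTTCGTCCTGAA occurs at positions 25–38; this primer anneals to the bottom strand there with its 3' end pointing downstream.
Reverse complement of the reverse primer: AGAGCCAACTTTCA. This occurs on the top strand at positions 74–87.
The product is the template from position 25 through 87 (63 bp).

5'-GTTTTCGTCCTGAAGAAGGGTCGACGAGTGATACTTTGAGTTTTGTCTGAGAGCCAACTTTCA-3'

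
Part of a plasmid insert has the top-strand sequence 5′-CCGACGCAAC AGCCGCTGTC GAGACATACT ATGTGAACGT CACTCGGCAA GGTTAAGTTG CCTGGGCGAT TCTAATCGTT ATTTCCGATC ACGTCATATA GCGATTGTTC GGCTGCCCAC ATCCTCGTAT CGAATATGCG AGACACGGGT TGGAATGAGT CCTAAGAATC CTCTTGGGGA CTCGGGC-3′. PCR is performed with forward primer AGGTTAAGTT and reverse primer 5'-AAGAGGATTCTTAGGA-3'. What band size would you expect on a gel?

126 bp

Scanning the template, AGGTTAAGTT occurs at positions 50–59; this primer anneals to the bottom strand there with its 3' end pointing downstream.
Taking the reverse complement of AAGAGGATTCTTAGGA gives TCCTAAGAATCCTCTT, found at positions 160–175 on the template; the primer anneals here to the top strand with its 3' end pointing upstream.
The product runs from position 50 to position 175, so its length is 175 − 50 + 1 = 126 bp.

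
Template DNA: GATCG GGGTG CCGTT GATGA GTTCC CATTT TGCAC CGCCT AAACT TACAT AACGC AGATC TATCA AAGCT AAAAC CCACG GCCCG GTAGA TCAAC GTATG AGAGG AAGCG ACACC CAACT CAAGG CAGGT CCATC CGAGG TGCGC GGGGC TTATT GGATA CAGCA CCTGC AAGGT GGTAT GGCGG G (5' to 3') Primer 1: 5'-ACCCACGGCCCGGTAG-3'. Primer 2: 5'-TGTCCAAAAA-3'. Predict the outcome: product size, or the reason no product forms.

Primer 2 (TGTCCAAAAA) does not match the top strand, and its reverse complement TTTTTGGACA does not match either.
With no annealing site for primer 2, no amplification occurs.

No product — primer 2 has no binding site in the template.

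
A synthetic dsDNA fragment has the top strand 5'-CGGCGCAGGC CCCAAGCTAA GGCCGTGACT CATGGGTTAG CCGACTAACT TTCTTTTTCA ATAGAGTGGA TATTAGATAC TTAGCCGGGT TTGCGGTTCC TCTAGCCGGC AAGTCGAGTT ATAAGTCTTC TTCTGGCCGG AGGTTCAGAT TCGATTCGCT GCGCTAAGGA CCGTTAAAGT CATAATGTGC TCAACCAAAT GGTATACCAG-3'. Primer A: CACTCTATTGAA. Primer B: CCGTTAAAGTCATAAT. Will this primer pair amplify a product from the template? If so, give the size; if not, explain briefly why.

Primer A (CACTCTATTGAA) has reverse complement TTCAATAGAGTG, which matches the top strand at positions 57–68; primer A anneals to the top strand there with its 3' end pointing upstream toward position 57.
Primer B (CCGTTAAAGTCATAAT) matches the top strand directly at positions 171–186; it anneals to the bottom strand with its 3' end pointing downstream toward position 186.
The 3' ends diverge (primer A extends toward position 1, primer B toward position 210), so the primers never converge on a shared product.

No product — the primers' 3' ends point away from each other.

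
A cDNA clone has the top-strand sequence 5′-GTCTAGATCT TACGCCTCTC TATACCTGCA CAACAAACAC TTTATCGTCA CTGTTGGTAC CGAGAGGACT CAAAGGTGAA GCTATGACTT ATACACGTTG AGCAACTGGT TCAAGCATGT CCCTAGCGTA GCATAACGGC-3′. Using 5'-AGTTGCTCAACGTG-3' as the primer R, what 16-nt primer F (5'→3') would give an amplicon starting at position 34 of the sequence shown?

The reverse primer's reverse complement CACGTTGAGCAACT matches the template at positions 94–107; the product starts at position 34.
The forward primer is identical to the top strand over positions 34–49: CAAACACTTTATCGTC.

5'-CAAACACTTTATCGTC-3'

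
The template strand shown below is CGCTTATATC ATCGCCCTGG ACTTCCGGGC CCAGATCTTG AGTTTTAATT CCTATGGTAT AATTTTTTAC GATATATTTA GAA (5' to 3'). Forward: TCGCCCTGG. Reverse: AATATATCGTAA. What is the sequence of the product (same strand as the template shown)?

The forward primer matches the template at positions 12–20.
Taking the reverse complement of AATATATCGTAA gives TTACGATATATT, found at positions 67–78 on the template; the primer anneals here to the top strand with its 3' end pointing upstream.
The product is the template from position 12 through 78 (67 bp).

5'-TCGCCCTGGACTTCCGGGCCCAGATCTTGAGTTTTAATTCCTATGGTATAATTTTTTACGATATATT-3'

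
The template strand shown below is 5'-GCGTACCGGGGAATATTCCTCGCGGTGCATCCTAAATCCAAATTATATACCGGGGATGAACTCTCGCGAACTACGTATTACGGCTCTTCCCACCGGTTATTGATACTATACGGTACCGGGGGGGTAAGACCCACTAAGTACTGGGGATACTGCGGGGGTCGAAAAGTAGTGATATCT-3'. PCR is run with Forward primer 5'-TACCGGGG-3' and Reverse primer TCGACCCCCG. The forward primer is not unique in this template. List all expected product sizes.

159 bp, 115 bp, 49 bp

The forward primer TACCGGGG matches the top strand at positions 4–11, 48–55, 114–121.
The reverse primer's reverse complement is CGGGGGTCGA, matching at positions 153–162.
Each forward site pairs with the reverse site to give a product ending at position 162: sizes 159, 115, 49 bp.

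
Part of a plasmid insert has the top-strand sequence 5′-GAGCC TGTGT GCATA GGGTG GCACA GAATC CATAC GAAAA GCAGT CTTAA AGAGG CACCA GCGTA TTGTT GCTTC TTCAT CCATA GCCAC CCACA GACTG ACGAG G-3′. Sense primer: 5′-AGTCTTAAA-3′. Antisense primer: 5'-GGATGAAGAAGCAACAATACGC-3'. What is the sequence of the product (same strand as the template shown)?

Forward primer AGTCTTAAA is found on the top strand at positions 43–51.
Taking the reverse complement of GGATGAAGAAGCAACAATACGC gives GCGTATTGTTGCTTCTTCATCC, found at positions 61–82 on the template; the primer anneals here to the top strand with its 3' end pointing upstream.
The product is the template from position 43 through 82 (40 bp).

5'-AGTCTTAAAGAGGCACCAGCGTATTGTTGCTTCTTCATCC-3'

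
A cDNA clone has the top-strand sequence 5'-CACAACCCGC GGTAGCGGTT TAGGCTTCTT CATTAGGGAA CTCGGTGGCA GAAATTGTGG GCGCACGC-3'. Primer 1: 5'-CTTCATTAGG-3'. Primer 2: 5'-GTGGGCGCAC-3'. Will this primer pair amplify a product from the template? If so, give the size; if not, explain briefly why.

No product — both primers anneal to the same strand and extend in the same direction.

Primer 1 (CTTCATTAGG) matches the top strand at positions 28–37 (3' end points downstream).
Primer 2 (GTGGGCGCAC) also matches the top strand directly, at positions 57–66 — its reverse complement GTGCGCCCAC is not present.
Both primers anneal to the bottom strand with 3' ends pointing the same way, so neither can prime synthesis back toward the other.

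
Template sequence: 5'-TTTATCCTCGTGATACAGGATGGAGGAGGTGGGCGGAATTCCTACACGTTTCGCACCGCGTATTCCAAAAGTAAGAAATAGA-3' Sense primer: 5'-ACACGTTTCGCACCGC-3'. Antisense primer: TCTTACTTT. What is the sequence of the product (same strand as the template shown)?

Scanning the template, ACACGTTTCGCACCGC occurs at positions 44–59; this primer anneals to the bottom strand there with its 3' end pointing downstream.
Taking the reverse complement of TCTTACTTT gives AAAGTAAGA, found at positions 68–76 on the template; the primer anneals here to the top strand with its 3' end pointing upstream.
The product is the template from position 44 through 76 (33 bp).

5'-ACACGTTTCGCACCGCGTATTCCAAAAGTAAGA-3'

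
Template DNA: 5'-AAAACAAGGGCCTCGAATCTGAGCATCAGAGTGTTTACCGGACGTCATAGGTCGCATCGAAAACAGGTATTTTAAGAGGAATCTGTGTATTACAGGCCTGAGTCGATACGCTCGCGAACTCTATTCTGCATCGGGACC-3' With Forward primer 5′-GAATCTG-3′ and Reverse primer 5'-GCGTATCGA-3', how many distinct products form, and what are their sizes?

The forward primer GAATCTG matches the top strand at positions 15–21, 79–85.
The reverse primer's reverse complement is TCGATACGC, matching at positions 103–111.
Each forward site pairs with the reverse site to give a product ending at position 111: sizes 97, 33 bp.

Two products: 97 bp, 33 bp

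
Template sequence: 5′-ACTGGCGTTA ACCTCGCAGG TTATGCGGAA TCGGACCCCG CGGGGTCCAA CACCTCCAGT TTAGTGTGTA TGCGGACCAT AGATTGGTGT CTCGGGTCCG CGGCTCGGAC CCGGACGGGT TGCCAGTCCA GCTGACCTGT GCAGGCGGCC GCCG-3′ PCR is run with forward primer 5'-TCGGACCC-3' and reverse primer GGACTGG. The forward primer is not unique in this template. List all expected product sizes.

99 bp, 25 bp

The forward primer TCGGACCC matches the top strand at positions 31–38, 105–112.
The reverse primer's reverse complement is CCAGTCC, matching at positions 123–129.
Each forward site pairs with the reverse site to give a product ending at position 129: sizes 99, 25 bp.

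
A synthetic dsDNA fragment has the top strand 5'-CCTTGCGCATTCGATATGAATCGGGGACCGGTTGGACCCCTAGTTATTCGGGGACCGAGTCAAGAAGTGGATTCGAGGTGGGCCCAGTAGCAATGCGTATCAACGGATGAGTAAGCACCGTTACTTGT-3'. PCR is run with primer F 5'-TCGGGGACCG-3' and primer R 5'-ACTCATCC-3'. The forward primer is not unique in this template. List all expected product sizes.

The forward primer TCGGGGACCG matches the top strand at positions 21–30, 48–57.
The reverse primer's reverse complement is GGATGAGT, matching at positions 105–112.
Each forward site pairs with the reverse site to give a product ending at position 112: sizes 92, 65 bp.

92 bp, 65 bp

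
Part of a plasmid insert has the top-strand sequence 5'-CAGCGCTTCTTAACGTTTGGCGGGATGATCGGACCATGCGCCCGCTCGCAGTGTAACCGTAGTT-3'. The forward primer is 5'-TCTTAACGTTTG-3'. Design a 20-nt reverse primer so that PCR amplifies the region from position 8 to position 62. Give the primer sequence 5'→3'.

5'-CTACGGTTACACTGCGAGCG-3'

The product's 3' end on the top strand is position 62.
The reverse primer anneals to the top strand over positions 43–62, i.e. to CGCTCGCAGTGTAACCGTAG.
Its sequence written 5'→3' is the reverse complement: CTACGGTTACACTGCGAGCG.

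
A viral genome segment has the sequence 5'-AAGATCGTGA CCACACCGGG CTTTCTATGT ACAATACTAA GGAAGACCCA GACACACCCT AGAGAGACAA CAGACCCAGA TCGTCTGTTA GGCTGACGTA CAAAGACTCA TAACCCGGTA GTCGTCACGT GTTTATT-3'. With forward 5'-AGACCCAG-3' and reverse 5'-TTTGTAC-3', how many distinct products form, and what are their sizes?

Two products: 61 bp, 33 bp

The forward primer AGACCCAG matches the top strand at positions 44–51, 72–79.
The reverse primer's reverse complement is GTACAAA, matching at positions 98–104.
Each forward site pairs with the reverse site to give a product ending at position 104: sizes 61, 33 bp.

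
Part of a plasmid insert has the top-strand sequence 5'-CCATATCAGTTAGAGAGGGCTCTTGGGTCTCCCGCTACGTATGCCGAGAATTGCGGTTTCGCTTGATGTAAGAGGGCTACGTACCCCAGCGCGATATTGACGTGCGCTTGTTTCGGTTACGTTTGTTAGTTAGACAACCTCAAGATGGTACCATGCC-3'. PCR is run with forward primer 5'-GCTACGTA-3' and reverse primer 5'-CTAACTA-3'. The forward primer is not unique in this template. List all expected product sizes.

The forward primer GCTACGTA matches the top strand at positions 34–41, 76–83.
The reverse primer's reverse complement is TAGTTAG, matching at positions 127–133.
Each forward site pairs with the reverse site to give a product ending at position 133: sizes 100, 58 bp.

100 bp, 58 bp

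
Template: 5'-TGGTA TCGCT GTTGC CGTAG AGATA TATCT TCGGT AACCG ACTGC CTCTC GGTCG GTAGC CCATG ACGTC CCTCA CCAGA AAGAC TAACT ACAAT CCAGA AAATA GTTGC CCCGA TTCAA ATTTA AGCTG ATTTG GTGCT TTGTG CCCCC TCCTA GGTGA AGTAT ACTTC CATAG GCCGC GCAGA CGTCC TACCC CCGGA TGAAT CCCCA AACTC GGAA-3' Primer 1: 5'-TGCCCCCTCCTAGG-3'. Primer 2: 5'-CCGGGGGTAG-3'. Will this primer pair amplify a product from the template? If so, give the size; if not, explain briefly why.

Yes — a 56 bp product.

Primer 1 (TGCCCCCTCCTAGG) matches the top strand at positions 144–157; it acts as a forward primer.
Primer 2's reverse complement is CTACCCCCGG, matching the top strand at positions 190–199; it acts as a reverse primer.
The 3' ends face each other across positions 144–199, giving a 56 bp product.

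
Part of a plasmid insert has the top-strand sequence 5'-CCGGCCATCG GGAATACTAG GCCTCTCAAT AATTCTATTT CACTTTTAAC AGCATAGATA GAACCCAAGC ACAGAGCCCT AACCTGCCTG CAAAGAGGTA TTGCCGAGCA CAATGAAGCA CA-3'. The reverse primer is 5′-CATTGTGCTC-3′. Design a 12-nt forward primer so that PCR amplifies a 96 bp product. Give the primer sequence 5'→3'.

The reverse primer's reverse complement GAGCACAATG matches the template at positions 106–115, so the product ends at position 115.
A 96 bp product then starts at position 115 − 96 + 1 = 20.
The forward primer is identical to the top strand there: GGCCTCTCAATA.

5'-GGCCTCTCAATA-3'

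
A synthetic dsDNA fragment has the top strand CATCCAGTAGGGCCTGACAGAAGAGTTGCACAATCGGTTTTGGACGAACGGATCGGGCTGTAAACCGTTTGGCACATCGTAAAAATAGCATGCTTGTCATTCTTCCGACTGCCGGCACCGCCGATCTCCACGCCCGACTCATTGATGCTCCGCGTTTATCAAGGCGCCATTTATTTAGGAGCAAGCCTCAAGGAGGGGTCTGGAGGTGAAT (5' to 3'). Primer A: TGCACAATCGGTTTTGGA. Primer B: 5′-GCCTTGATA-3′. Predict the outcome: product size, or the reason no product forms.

Yes — a 139 bp product.

Primer A (TGCACAATCGGTTTTGGA) matches the top strand at positions 27–44; it acts as a forward primer.
Primer B's reverse complement is TATCAAGGC, matching the top strand at positions 157–165; it acts as a reverse primer.
The 3' ends face each other across positions 27–165, giving a 139 bp product.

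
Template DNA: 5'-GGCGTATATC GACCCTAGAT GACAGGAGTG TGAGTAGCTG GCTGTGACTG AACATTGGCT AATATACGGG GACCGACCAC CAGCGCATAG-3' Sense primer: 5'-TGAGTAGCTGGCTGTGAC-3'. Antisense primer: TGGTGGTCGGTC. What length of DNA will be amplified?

52 bp

The forward primer matches the template at positions 31–48.
The reverse primer's reverse complement is GACCGACCACCA, which matches the template at positions 71–82.
Amplicon spans positions 31–82: 52 bp.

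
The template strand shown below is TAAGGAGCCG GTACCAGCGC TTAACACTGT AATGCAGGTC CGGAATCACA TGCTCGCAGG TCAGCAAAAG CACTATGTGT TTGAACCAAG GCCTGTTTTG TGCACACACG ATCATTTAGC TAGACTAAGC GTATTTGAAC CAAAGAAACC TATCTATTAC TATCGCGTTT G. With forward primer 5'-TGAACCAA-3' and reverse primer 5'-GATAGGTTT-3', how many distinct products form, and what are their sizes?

Two products: 73 bp, 19 bp

The forward primer TGAACCAA matches the top strand at positions 82–89, 136–143.
The reverse primer's reverse complement is AAACCTATC, matching at positions 146–154.
Each forward site pairs with the reverse site to give a product ending at position 154: sizes 73, 19 bp.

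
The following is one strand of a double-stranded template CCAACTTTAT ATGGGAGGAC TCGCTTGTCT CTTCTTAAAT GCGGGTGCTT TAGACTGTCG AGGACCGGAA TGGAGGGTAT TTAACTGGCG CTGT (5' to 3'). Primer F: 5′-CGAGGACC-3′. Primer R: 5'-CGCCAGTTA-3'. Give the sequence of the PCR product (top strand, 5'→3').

5'-CGAGGACCGGAATGGAGGGTATTTAACTGGCG-3'

Forward primer CGAGGACC is found on the top strand at positions 59–66.
Taking the reverse complement of CGCCAGTTA gives TAACTGGCG, found at positions 82–90 on the template; the primer anneals here to the top strand with its 3' end pointing upstream.
The product is the template from position 59 through 90 (32 bp).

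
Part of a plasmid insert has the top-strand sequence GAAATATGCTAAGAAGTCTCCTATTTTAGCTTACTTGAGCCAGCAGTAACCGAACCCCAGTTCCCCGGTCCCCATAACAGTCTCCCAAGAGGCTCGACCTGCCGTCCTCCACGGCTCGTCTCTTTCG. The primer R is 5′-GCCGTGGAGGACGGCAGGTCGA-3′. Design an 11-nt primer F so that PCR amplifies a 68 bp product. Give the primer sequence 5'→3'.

The reverse primer's reverse complement TCGACCTGCCGTCCTCCACGGC matches the template at positions 94–115, so the product ends at position 115.
A 68 bp product then starts at position 115 − 68 + 1 = 48.
The forward primer is identical to the top strand there: AACCGAACCCC.

5'-AACCGAACCCC-3'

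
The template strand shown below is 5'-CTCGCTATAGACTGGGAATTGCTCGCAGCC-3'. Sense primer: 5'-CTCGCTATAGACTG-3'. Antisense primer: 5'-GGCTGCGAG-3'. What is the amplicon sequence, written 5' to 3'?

Forward primer CTCGCTATAGACTG is found on the top strand at positions 1–14.
Taking the reverse complement of GGCTGCGAG gives CTCGCAGCC, found at positions 22–30 on the template; the primer anneals here to the top strand with its 3' end pointing upstream.
The product is the template from position 1 through 30 (30 bp).

5'-CTCGCTATAGACTGGGAATTGCTCGCAGCC-3'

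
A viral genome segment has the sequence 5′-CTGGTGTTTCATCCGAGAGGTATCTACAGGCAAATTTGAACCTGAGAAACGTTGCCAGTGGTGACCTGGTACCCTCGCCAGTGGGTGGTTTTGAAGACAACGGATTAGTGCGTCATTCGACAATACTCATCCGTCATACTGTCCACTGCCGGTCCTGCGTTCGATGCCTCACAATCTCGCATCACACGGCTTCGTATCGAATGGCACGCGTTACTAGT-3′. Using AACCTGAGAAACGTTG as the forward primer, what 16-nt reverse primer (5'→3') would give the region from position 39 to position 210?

The product's 3' end on the top strand is position 210.
The reverse primer anneals to the top strand over positions 195–210, i.e. to TATCGAATGGCACGCG.
Its sequence written 5'→3' is the reverse complement: CGCGTGCCATTCGATA.

5'-CGCGTGCCATTCGATA-3'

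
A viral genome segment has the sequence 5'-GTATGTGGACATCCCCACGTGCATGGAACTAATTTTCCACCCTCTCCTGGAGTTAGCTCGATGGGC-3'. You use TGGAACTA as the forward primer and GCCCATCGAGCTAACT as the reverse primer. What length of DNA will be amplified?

The forward primer matches the template at positions 24–31.
Reverse complement of the reverse primer: AGTTAGCTCGATGGGC. This occurs on the top strand at positions 51–66.
Product length = (reverse-primer end) − (forward-primer start) + 1 = 66 − 24 + 1 = 43 bp.

43 bp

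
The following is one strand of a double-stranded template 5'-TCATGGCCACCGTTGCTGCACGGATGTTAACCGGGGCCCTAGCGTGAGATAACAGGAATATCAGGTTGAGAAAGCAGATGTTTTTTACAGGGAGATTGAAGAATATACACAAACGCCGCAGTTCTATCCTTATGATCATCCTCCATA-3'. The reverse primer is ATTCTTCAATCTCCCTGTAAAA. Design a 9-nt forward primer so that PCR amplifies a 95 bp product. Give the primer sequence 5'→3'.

5'-CCGTTGCTG-3'

The reverse primer's reverse complement TTTTACAGGGAGATTGAAGAAT matches the template at positions 83–104, so the product ends at position 104.
A 95 bp product then starts at position 104 − 95 + 1 = 10.
The forward primer is identical to the top strand there: CCGTTGCTG.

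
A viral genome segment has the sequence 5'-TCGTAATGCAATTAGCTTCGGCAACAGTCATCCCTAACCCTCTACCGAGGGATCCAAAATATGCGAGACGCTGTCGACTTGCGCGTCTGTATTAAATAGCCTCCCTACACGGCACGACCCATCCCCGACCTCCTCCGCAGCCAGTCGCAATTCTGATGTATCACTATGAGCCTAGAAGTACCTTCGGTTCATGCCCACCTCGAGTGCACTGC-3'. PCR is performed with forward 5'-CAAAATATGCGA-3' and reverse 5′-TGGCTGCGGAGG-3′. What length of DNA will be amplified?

89 bp

Forward primer CAAAATATGCGA is found on the top strand at positions 55–66.
Taking the reverse complement of TGGCTGCGGAGG gives CCTCCGCAGCCA, found at positions 132–143 on the template; the primer anneals here to the top strand with its 3' end pointing upstream.
Amplicon spans positions 55–143: 89 bp.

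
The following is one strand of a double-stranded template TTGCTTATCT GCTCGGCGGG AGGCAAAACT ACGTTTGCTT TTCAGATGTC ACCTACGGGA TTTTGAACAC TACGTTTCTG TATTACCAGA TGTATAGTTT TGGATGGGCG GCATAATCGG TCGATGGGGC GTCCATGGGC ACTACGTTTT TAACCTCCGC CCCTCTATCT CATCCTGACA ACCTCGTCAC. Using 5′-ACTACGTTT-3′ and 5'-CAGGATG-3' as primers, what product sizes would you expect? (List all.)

The forward primer ACTACGTTT matches the top strand at positions 28–36, 69–77, 141–149.
The reverse primer's reverse complement is CATCCTG, matching at positions 171–177.
Each forward site pairs with the reverse site to give a product ending at position 177: sizes 150, 109, 37 bp.

150 bp, 109 bp, 37 bp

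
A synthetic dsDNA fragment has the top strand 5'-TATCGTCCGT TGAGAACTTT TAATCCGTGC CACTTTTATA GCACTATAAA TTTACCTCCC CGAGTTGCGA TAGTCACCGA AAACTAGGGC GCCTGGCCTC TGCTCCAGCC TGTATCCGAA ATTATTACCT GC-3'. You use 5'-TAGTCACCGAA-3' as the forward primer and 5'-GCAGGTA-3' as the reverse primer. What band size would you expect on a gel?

Scanning the template, TAGTCACCGAA occurs at positions 71–81; this primer anneals to the bottom strand there with its 3' end pointing downstream.
Reverse complement of the reverse primer: TACCTGC. This occurs on the top strand at positions 126–132.
Product length = (reverse-primer end) − (forward-primer start) + 1 = 132 − 71 + 1 = 62 bp.

62 bp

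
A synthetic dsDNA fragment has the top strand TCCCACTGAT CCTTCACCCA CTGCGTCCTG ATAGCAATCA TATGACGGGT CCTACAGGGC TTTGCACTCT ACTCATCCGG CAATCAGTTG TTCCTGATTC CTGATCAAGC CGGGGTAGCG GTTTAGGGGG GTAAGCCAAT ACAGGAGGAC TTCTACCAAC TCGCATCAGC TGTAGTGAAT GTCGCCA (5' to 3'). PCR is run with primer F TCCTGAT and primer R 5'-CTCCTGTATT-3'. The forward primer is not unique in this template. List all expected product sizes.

122 bp, 56 bp, 49 bp

The forward primer TCCTGAT matches the top strand at positions 26–32, 92–98, 99–105.
The reverse primer's reverse complement is AATACAGGAG, matching at positions 138–147.
Each forward site pairs with the reverse site to give a product ending at position 147: sizes 122, 56, 49 bp.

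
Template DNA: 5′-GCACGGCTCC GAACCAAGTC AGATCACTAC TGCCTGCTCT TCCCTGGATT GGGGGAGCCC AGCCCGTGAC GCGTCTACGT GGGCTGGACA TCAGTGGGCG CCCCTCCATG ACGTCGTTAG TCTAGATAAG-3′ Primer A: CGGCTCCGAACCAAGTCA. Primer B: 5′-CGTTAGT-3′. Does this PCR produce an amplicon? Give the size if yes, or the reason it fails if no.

No product — both primers anneal to the same strand and extend in the same direction.

Primer A (CGGCTCCGAACCAAGTCA) matches the top strand at positions 4–21 (3' end points downstream).
Primer B (CGTTAGT) also matches the top strand directly, at positions 115–121 — its reverse complement ACTAACG is not present.
Both primers anneal to the bottom strand with 3' ends pointing the same way, so neither can prime synthesis back toward the other.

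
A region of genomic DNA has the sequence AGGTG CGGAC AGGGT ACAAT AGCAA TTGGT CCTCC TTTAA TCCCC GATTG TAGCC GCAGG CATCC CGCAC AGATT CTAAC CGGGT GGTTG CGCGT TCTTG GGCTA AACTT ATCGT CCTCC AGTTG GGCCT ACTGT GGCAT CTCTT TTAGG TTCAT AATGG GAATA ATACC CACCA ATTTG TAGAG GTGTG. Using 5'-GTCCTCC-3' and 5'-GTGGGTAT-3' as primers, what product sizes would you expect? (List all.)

The forward primer GTCCTCC matches the top strand at positions 29–35, 114–120.
The reverse primer's reverse complement is ATACCCAC, matching at positions 166–173.
Each forward site pairs with the reverse site to give a product ending at position 173: sizes 145, 60 bp.

145 bp, 60 bp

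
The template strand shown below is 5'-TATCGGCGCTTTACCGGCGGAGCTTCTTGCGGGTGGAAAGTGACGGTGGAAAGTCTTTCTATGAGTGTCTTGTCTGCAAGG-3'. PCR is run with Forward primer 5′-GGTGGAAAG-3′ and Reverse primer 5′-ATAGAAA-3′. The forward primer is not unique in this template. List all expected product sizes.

The forward primer GGTGGAAAG matches the top strand at positions 32–40, 45–53.
The reverse primer's reverse complement is TTTCTAT, matching at positions 56–62.
Each forward site pairs with the reverse site to give a product ending at position 62: sizes 31, 18 bp.

31 bp, 18 bp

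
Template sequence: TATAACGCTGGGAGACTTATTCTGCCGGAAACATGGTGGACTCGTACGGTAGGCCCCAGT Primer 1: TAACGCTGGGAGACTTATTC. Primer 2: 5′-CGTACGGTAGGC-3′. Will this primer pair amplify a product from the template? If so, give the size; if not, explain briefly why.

No product — both primers anneal to the same strand and extend in the same direction.

Primer 1 (TAACGCTGGGAGACTTATTC) matches the top strand at positions 3–22 (3' end points downstream).
Primer 2 (CGTACGGTAGGC) also matches the top strand directly, at positions 43–54 — its reverse complement GCCTACCGTACG is not present.
Both primers anneal to the bottom strand with 3' ends pointing the same way, so neither can prime synthesis back toward the other.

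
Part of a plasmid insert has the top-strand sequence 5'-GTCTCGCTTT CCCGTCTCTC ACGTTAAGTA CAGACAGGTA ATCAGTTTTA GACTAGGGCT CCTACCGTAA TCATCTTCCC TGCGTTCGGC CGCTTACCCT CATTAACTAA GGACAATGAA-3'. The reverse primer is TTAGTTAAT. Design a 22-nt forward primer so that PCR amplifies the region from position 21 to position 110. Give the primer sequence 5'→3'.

The reverse primer's reverse complement ATTAACTAA matches the template at positions 102–110; the product starts at position 21.
The forward primer is identical to the top strand over positions 21–42: ACGTTAAGTACAGACAGGTAAT.

5'-ACGTTAAGTACAGACAGGTAAT-3'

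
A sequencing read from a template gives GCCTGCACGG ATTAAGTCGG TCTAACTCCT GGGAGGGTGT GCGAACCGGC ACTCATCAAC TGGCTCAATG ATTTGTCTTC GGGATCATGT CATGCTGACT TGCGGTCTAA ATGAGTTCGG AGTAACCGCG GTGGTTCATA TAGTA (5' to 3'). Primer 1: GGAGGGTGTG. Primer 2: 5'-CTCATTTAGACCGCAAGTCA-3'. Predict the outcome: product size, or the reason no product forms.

Yes — an 84 bp product.

Primer 1 (GGAGGGTGTG) matches the top strand at positions 32–41; it acts as a forward primer.
Primer 2's reverse complement is TGACTTGCGGTCTAAATGAG, matching the top strand at positions 96–115; it acts as a reverse primer.
The 3' ends face each other across positions 32–115, giving an 84 bp product.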